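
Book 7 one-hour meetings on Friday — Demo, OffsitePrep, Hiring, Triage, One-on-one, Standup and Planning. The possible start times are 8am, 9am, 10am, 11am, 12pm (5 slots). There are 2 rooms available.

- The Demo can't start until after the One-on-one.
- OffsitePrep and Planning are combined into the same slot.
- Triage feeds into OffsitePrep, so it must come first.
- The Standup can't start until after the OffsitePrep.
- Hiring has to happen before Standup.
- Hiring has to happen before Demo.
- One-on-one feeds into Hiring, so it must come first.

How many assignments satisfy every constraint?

Splitting on Demo: it can be 10am (3), 11am (6), 12pm (21). Listing each branch's schedules as (OffsitePrep, Hiring, Triage, One-on-one, Standup, Planning):
Demo=10am: (11am,9am,8am,8am,12pm,11am) (11am,9am,9am,8am,12pm,11am) (11am,9am,10am,8am,12pm,11am) — 3.
Demo=11am: (9am,10am,8am,8am,11am,9am) (9am,10am,8am,8am,12pm,9am) (10am,9am,8am,8am,11am,10am) (10am,9am,8am,8am,12pm,10am) (10am,9am,9am,8am,11am,10am) (10am,9am,9am,8am,12pm,10am) — 6.
Demo=12pm: (9am,10am,8am,8am,11am,9am) (9am,10am,8am,8am,12pm,9am) (9am,11am,8am,8am,12pm,9am) (9am,11am,8am,10am,12pm,9am) (10am,9am,8am,8am,11am,10am) (10am,9am,8am,8am,12pm,10am) (10am,9am,9am,8am,11am,10am) (10am,9am,9am,8am,12pm,10am) (10am,11am,8am,8am,12pm,10am) (10am,11am,8am,9am,12pm,10am) (10am,11am,9am,8am,12pm,10am) (10am,11am,9am,9am,12pm,10am) (11am,9am,8am,8am,12pm,11am) (11am,9am,9am,8am,12pm,11am) (11am,9am,10am,8am,12pm,11am) (11am,10am,8am,8am,12pm,11am) (11am,10am,8am,9am,12pm,11am) (11am,10am,9am,8am,12pm,11am) (11am,10am,9am,9am,12pm,11am) (11am,10am,10am,8am,12pm,11am) (11am,10am,10am,9am,12pm,11am) — 21.
Summing: 3 + 6 + 21 = 30.

30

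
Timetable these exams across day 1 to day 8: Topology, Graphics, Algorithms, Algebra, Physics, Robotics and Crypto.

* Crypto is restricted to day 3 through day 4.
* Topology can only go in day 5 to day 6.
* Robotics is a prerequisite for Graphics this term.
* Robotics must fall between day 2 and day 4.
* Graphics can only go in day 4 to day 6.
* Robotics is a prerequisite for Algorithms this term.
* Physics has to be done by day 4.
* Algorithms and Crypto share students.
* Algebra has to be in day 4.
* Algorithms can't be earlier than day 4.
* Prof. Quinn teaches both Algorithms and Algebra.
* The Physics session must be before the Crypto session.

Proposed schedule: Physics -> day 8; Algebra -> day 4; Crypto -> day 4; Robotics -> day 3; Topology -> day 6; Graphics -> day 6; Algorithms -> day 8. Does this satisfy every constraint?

Robotics is a prerequisite for Graphics this term — holds.
Graphics can only go in day 4 to day 6 — holds.
The Physics session must be before the Crypto session — violated.
Prof. Quinn teaches both Algorithms and Algebra — holds.
Algebra has to be in day 4 — holds.
Robotics must fall between day 2 and day 4 — holds.
Crypto is restricted to day 3 through day 4 — holds.
Algorithms can't be earlier than day 4 — holds.
Topology can only go in day 5 to day 6 — holds.
Physics has to be done by day 4 — violated.
Robotics is a prerequisite for Algorithms this term — holds.
Algorithms and Crypto share students — holds.

No. Physics has to be done by day 4 is not satisfied.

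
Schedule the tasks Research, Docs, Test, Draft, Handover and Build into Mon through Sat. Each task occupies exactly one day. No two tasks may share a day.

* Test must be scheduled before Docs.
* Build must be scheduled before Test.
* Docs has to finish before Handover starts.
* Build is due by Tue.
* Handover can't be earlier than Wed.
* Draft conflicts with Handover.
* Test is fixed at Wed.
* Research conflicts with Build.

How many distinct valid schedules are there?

Splitting on Research: it can be Mon (3), Tue (3), Thu (2), Fri (2), Sat (2). Listing each branch's schedules as (Docs, Test, Draft, Handover, Build):
Research=Mon: (Thu,Wed,Fri,Sat,Tue) (Thu,Wed,Sat,Fri,Tue) (Fri,Wed,Thu,Sat,Tue) — 3.
Research=Tue: (Thu,Wed,Fri,Sat,Mon) (Thu,Wed,Sat,Fri,Mon) (Fri,Wed,Thu,Sat,Mon) — 3.
Research=Thu: (Fri,Wed,Mon,Sat,Tue) (Fri,Wed,Tue,Sat,Mon) — 2.
Research=Fri: (Thu,Wed,Mon,Sat,Tue) (Thu,Wed,Tue,Sat,Mon) — 2.
Research=Sat: (Thu,Wed,Mon,Fri,Tue) (Thu,Wed,Tue,Fri,Mon) — 2.
Summing: 3 + 3 + 2 + 2 + 2 = 12.

12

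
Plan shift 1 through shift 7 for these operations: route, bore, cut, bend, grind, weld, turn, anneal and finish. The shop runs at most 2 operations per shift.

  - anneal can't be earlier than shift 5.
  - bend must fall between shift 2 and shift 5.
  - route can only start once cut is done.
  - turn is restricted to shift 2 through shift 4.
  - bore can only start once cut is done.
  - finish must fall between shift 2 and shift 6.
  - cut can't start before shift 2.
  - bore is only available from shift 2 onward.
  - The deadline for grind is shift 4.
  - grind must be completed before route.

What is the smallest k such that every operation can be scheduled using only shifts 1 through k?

5 shifts

The precedence chain requires at least 2 distinct shifts.
With at most 2 per shift and 9 operations, at least 5 shifts are needed.
anneal can't be placed before shift 5, so the schedule must run through at least shift 5.
5 works (last occupied shift: shift 5): for example cut=shift 2; grind=shift 1; bend=shift 3; bore=shift 3; route=shift 4; finish=shift 4; turn=shift 2; weld=shift 1; anneal=shift 5.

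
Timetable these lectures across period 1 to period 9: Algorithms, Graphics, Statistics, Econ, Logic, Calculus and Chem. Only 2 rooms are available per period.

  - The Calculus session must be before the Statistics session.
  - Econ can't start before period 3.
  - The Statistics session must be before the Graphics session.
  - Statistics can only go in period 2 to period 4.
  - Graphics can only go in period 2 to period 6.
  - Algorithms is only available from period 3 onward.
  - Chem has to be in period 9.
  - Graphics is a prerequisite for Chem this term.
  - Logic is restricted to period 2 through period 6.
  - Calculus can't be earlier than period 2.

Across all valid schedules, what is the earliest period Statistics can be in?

Statistics is available from period 2; precedence pushes Statistics to at least period 3; Statistics's own window allows nothing later than period 4.
Statistics at period 3 is achievable: Logic=period 2, Algorithms=period 3, Graphics=period 4, Statistics=period 3, Calculus=period 2, Econ=period 4, Chem=period 9.

period 3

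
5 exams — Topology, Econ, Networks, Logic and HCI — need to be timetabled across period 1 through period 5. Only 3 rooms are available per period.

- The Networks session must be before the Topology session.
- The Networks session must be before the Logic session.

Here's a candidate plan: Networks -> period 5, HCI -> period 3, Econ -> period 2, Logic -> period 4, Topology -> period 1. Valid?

The Networks session must be before the Logic session — violated.
The Networks session must be before the Topology session — violated.
Only 3 rooms are available per period — holds.

No. The Networks session must be before the Topology session is not satisfied.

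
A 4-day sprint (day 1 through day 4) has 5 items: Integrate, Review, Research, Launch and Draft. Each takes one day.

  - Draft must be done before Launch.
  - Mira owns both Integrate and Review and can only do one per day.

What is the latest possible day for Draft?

day 3

Downstream work caps Draft at day 3.
Draft at day 3 is achievable: Research in day 1, Integrate in day 1, Review in day 2, Draft in day 3, Launch in day 4.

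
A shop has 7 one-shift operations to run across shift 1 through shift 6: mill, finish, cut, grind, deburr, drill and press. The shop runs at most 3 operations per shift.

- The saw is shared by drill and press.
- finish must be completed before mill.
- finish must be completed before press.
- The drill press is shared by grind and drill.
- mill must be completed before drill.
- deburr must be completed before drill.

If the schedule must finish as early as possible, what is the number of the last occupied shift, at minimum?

The precedence chain requires at least 3 distinct shifts.
With at most 3 per shift and 7 operations, at least 3 shifts are needed.
3 works (last occupied shift: shift 3): for example grind -> shift 2; mill -> shift 2; deburr -> shift 1; drill -> shift 3; press -> shift 2; cut -> shift 1; finish -> shift 1.

shift 3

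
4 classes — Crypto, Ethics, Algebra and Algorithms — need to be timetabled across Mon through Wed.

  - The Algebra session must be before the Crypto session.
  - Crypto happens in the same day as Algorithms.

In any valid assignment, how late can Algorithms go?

Wed

Algorithms must be in the same day as Crypto, which can't be before Tue, so Algorithms is at least Tue.
Algorithms at Wed is achievable: Crypto -> Wed, Algorithms -> Wed, Algebra -> Mon, Ethics -> Mon.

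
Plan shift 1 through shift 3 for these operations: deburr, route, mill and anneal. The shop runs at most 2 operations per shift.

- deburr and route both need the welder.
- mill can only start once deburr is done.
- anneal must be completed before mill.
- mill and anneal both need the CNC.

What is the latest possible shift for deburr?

shift 2

Downstream work caps deburr at shift 2.
deburr at shift 2 is achievable: anneal=shift 1, deburr=shift 2, route=shift 1, mill=shift 3.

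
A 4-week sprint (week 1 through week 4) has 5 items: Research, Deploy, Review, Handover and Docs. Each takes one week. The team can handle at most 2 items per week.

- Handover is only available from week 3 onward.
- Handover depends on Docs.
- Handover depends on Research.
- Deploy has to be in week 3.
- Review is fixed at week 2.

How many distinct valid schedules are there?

Splitting on Research: it can be week 1 (5), week 2 (3), week 3 (2). Listing each branch's schedules as (Deploy, Review, Handover, Docs) by week number:
Research=week 1: (3,2,3,1) (3,2,3,2) (3,2,4,1) (3,2,4,2) (3,2,4,3) — 5.
Research=week 2: (3,2,3,1) (3,2,4,1) (3,2,4,3) — 3.
Research=week 3: (3,2,4,1) (3,2,4,2) — 2.
Summing: 5 + 3 + 2 = 10.

10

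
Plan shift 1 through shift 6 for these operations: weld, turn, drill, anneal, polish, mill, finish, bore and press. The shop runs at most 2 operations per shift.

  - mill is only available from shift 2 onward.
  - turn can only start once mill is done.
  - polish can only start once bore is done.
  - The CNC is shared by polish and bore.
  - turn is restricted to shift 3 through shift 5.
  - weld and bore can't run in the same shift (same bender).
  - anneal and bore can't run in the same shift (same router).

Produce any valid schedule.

bore -> shift 1; polish -> shift 2; press -> shift 5; finish -> shift 4; anneal -> shift 4; mill -> shift 2; weld -> shift 3; drill -> shift 1; turn -> shift 3

Checking: bore(shift 1) before polish(shift 2); mill(shift 2) before turn(shift 3); polish(shift 2) != bore(shift 1); anneal(shift 4) != bore(shift 1); weld(shift 3) != bore(shift 1); mill=shift 2 in [shift 2,shift 6]; turn=shift 3 in [shift 3,shift 5]; max 2 per shift (cap 2).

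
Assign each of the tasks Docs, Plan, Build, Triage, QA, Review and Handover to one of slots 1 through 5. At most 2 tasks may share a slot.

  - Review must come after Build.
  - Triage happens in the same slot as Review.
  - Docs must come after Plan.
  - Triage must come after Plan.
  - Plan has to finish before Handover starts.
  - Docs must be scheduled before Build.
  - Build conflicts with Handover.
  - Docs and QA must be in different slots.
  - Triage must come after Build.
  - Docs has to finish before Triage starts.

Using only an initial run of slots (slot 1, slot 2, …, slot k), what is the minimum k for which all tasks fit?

The precedence chain requires at least 4 distinct slots.
With at most 2 per slot and 7 tasks, at least 4 slots are needed.
4 works (last occupied slot: 4): for example QA=1; Handover=2; Plan=1; Docs=2; Build=3; Review=4; Triage=4.

4 slots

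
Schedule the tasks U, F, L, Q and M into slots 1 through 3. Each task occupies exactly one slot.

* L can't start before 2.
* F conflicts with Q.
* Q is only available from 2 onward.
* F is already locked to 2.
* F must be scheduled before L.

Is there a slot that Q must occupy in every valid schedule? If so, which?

Q's window is 2–3.
F is fixed at 2, and Q can't share a slot with F.
So Q must be 3.

3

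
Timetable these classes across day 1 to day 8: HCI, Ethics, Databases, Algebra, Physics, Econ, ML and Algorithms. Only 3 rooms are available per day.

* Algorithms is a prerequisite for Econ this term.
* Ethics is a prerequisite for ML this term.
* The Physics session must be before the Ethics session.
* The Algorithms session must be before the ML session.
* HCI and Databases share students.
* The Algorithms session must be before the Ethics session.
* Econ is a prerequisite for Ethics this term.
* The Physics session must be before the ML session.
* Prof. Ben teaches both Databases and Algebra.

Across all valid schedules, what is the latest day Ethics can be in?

Precedence pushes Ethics to at least day 3; downstream work caps Ethics at day 7.
Ethics at day 7 is achievable: Ethics in day 7, HCI in day 1, ML in day 8, Econ in day 2, Databases in day 2, Physics in day 1, Algorithms in day 1, Algebra in day 3.

day 7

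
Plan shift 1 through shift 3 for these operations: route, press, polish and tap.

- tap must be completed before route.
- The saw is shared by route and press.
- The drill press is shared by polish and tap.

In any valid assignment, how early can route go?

shift 2

Precedence pushes route to at least shift 2.
route at shift 2 is achievable: tap in shift 1; route in shift 2; press in shift 1; polish in shift 2.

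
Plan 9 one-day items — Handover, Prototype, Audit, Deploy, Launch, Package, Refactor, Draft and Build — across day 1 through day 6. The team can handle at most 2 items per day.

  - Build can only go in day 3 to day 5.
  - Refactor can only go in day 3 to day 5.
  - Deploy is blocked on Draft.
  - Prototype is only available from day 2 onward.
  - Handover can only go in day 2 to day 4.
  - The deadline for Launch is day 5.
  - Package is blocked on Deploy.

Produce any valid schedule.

Draft -> day 1; Launch -> day 1; Package -> day 5; Audit -> day 4; Refactor -> day 3; Build -> day 3; Handover -> day 2; Prototype -> day 2; Deploy -> day 4

Checking: Deploy(day 4) before Package(day 5); Draft(day 1) before Deploy(day 4); Prototype=day 2 in [day 2,day 6]; Launch=day 1 in [day 1,day 5]; Refactor=day 3 in [day 3,day 5]; Handover=day 2 in [day 2,day 4]; Build=day 3 in [day 3,day 5]; max 2 per day (cap 2).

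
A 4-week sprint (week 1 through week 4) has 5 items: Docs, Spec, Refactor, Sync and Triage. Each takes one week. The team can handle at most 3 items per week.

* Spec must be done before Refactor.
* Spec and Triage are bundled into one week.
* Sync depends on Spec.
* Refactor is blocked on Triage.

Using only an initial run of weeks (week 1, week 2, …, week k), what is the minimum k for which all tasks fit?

2

The precedence chain requires at least 2 distinct weeks.
With at most 3 per week and 5 tasks, at least 2 weeks are needed.
2 works (last occupied week: week 2): for example Spec=week 1; Sync=week 2; Docs=week 1; Refactor=week 2; Triage=week 1.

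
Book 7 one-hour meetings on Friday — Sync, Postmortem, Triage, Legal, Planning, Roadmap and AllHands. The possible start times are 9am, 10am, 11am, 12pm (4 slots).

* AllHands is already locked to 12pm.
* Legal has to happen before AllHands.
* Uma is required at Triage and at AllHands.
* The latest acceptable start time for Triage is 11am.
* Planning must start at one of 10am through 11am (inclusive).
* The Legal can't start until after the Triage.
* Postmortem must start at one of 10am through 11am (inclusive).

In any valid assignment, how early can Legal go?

Precedence pushes Legal to at least 10am; downstream work caps Legal at 11am.
Legal at 10am is achievable: Legal=10am; Postmortem=10am; Sync=9am; AllHands=12pm; Planning=10am; Roadmap=9am; Triage=9am.

10am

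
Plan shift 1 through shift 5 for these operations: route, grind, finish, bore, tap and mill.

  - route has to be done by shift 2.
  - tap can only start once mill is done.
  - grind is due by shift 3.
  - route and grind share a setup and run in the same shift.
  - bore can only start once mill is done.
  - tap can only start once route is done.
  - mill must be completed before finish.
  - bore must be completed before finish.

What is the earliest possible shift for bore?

shift 2

Precedence pushes bore to at least shift 2; downstream work caps bore at shift 4.
bore at shift 2 is achievable: mill=shift 1; grind=shift 1; tap=shift 2; route=shift 1; bore=shift 2; finish=shift 3.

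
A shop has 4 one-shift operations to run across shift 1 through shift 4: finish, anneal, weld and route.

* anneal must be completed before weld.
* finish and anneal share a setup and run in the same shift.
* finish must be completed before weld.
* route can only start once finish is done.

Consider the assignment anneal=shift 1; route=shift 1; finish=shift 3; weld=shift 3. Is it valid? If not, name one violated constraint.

No. route can only start once finish is done is not satisfied.

finish and anneal share a setup and run in the same shift — violated.
finish must be completed before weld — violated.
route can only start once finish is done — violated.
anneal must be completed before weld — holds.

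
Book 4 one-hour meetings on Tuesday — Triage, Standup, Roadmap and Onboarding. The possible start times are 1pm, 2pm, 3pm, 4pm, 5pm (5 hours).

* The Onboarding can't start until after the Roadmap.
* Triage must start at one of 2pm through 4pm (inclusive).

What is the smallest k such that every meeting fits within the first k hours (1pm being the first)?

2

The precedence chain requires at least 2 distinct hours.
2 works (last occupied hour: 2pm): for example Standup in 1pm, Triage in 2pm, Roadmap in 1pm, Onboarding in 2pm.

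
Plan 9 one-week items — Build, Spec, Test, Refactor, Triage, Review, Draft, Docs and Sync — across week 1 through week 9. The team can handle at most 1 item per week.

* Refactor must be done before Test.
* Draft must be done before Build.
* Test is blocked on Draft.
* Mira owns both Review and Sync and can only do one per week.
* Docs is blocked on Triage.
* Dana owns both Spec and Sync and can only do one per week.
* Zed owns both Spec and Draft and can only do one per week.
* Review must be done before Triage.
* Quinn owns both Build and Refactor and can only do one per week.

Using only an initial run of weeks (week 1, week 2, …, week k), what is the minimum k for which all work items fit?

The precedence chain requires at least 3 distinct weeks.
With at most 1 per week and 9 work items, at least 9 weeks are needed.
9 works (last occupied week: week 9): for example Docs=week 7; Draft=week 1; Build=week 6; Sync=week 9; Triage=week 5; Refactor=week 2; Spec=week 8; Test=week 3; Review=week 4.

9 weeks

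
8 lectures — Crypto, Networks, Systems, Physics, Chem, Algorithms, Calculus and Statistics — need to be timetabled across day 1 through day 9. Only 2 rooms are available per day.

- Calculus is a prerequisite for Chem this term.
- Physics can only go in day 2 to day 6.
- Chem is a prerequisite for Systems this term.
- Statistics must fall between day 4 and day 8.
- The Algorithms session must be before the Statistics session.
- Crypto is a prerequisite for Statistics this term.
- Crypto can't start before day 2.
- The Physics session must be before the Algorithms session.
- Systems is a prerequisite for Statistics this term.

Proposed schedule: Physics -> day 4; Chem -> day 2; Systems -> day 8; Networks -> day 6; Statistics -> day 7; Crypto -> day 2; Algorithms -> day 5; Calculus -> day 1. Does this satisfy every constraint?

Chem is a prerequisite for Systems this term — holds.
Only 2 rooms are available per day — holds.
The Physics session must be before the Algorithms session — holds.
The Algorithms session must be before the Statistics session — holds.
Calculus is a prerequisite for Chem this term — holds.
Systems is a prerequisite for Statistics this term — violated.
Physics can only go in day 2 to day 6 — holds.
Statistics must fall between day 4 and day 8 — holds.
Crypto is a prerequisite for Statistics this term — holds.
Crypto can't start before day 2 — holds.

No. Systems is a prerequisite for Statistics this term is not satisfied.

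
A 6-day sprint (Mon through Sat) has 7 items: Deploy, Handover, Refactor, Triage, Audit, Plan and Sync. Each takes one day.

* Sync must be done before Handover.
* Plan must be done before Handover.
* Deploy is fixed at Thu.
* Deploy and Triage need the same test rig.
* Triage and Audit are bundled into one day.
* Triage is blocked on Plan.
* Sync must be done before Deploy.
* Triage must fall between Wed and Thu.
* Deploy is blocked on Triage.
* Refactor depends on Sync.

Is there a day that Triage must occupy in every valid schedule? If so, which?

Wed

Triage's window is Wed–Thu.
Deploy is fixed at Thu, and Triage can't share a day with Deploy.
So Triage must be Wed.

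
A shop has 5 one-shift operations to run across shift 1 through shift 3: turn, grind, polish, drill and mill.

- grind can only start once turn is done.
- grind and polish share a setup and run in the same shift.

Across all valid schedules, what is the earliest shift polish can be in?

Polish must be in the same shift as grind, which can't be before shift 2, so polish is at least shift 2.
polish at shift 2 is achievable: polish in shift 2, turn in shift 1, drill in shift 1, grind in shift 2, mill in shift 1.

shift 2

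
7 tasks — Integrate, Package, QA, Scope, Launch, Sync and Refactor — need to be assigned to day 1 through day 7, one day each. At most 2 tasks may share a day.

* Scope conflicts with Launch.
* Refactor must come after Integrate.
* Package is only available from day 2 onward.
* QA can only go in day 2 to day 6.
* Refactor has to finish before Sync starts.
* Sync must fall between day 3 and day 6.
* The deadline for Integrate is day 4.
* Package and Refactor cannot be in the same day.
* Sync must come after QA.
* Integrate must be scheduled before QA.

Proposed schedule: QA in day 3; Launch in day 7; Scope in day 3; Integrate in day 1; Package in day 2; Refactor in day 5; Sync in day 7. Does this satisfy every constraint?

Integrate must be scheduled before QA — holds.
Refactor must come after Integrate — holds.
Refactor has to finish before Sync starts — holds.
Sync must fall between day 3 and day 6 — violated.
QA can only go in day 2 to day 6 — holds.
Sync must come after QA — holds.
Scope conflicts with Launch — holds.
Package is only available from day 2 onward — holds.
The deadline for Integrate is day 4 — holds.
At most 2 tasks may share a day — holds.
Package and Refactor cannot be in the same day — holds.

No. Sync must fall between day 3 and day 6 is not satisfied.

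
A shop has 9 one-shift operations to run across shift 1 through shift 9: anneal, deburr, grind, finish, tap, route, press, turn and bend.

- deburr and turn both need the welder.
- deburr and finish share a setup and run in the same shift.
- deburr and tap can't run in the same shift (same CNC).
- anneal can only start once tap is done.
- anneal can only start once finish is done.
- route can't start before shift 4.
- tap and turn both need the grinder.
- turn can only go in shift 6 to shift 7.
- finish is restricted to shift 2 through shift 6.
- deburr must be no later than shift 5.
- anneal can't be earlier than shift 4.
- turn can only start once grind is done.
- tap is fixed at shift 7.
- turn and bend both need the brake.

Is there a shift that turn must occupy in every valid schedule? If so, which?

shift 6

turn's window is shift 6–shift 7.
tap is fixed at shift 7, and turn can't share a shift with tap.
So turn must be shift 6.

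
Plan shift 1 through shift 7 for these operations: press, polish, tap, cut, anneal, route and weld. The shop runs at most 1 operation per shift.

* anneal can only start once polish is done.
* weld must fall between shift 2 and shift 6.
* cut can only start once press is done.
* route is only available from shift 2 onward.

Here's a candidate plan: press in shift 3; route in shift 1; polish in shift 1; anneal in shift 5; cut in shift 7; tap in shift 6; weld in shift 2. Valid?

route is only available from shift 2 onward — violated.
anneal can only start once polish is done — holds.
cut can only start once press is done — holds.
The shop runs at most 1 operation per shift — violated.
weld must fall between shift 2 and shift 6 — holds.

Invalid. route is only available from shift 2 onward.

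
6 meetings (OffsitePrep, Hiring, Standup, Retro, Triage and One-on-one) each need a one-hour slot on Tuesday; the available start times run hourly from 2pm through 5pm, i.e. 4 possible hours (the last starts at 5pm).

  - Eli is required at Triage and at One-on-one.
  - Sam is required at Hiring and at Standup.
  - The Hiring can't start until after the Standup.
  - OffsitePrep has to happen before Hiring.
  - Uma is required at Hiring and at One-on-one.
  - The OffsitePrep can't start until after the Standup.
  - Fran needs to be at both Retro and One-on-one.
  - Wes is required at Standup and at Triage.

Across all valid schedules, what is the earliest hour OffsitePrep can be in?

Precedence pushes OffsitePrep to at least 3pm; downstream work caps OffsitePrep at 4pm.
OffsitePrep at 3pm is achievable: Hiring in 4pm, Standup in 2pm, OffsitePrep in 3pm, Retro in 2pm, Triage in 3pm, One-on-one in 5pm.

3pm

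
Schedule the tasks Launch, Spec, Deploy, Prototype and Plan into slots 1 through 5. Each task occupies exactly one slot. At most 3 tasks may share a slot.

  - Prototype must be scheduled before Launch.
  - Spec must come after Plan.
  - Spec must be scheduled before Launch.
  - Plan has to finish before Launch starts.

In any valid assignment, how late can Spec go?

4

Precedence pushes Spec to at least 2; downstream work caps Spec at 4.
Spec at 4 is achievable: Launch -> 5; Prototype -> 1; Plan -> 1; Deploy -> 1; Spec -> 4.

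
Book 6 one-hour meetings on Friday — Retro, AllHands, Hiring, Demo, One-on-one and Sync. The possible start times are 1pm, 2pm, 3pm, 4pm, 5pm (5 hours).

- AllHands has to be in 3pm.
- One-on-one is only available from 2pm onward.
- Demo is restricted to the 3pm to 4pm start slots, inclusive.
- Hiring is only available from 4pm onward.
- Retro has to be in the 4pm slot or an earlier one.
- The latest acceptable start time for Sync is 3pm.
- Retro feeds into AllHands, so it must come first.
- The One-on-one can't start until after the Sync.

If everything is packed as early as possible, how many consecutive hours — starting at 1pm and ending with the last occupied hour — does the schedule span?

4

The precedence chain requires at least 2 distinct hours.
Hiring can't be placed before 4pm — that is hour 4 counting from 1pm — so the schedule must run through at least 4 hours.
4 works (last occupied hour: 4pm): for example Sync -> 1pm, Hiring -> 4pm, AllHands -> 3pm, Retro -> 1pm, Demo -> 3pm, One-on-one -> 2pm.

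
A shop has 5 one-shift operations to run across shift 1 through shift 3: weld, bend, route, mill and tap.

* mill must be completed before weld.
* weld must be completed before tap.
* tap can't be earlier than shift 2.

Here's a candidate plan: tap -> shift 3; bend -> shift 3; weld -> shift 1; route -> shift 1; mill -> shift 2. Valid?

tap can't be earlier than shift 2 — holds.
weld must be completed before tap — holds.
mill must be completed before weld — violated.

Invalid. mill must be completed before weld.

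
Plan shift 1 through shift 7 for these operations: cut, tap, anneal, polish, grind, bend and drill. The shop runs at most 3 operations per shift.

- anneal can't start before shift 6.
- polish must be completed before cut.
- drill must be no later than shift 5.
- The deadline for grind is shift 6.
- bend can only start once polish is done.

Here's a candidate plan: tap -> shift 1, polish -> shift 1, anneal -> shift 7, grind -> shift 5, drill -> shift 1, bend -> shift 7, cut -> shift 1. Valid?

No — it violates: The shop runs at most 3 operations per shift

The deadline for grind is shift 6 — holds.
anneal can't start before shift 6 — holds.
bend can only start once polish is done — holds.
drill must be no later than shift 5 — holds.
polish must be completed before cut — violated.
The shop runs at most 3 operations per shift — violated.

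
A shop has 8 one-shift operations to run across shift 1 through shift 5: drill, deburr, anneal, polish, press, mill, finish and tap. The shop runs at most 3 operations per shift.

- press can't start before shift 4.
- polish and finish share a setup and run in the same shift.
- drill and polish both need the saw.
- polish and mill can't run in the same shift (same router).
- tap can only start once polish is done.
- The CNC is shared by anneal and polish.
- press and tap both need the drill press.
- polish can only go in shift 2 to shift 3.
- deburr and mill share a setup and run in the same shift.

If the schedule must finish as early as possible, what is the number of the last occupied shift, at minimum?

shift 4

The precedence chain requires at least 2 distinct shifts.
With at most 3 per shift and 8 operations, at least 3 shifts are needed.
press can't be placed before shift 4, so the schedule must run through at least shift 4.
4 works (last occupied shift: shift 4): for example anneal=shift 3; press=shift 4; drill=shift 1; tap=shift 3; mill=shift 1; finish=shift 2; polish=shift 2; deburr=shift 1.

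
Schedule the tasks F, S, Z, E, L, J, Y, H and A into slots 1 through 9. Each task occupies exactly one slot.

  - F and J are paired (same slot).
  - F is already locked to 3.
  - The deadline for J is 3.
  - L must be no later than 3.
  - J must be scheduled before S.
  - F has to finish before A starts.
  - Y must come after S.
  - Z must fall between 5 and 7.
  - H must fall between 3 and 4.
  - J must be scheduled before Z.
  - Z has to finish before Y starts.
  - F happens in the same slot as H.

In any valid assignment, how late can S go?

Precedence pushes S to at least 4; downstream work caps S at 8.
S at 8 is achievable: A in 4; H in 3; J in 3; L in 1; Z in 5; S in 8; F in 3; Y in 9; E in 1.

8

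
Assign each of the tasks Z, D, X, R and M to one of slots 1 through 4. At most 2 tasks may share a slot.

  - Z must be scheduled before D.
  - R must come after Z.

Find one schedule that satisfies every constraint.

Z -> 1, X -> 1, R -> 2, D -> 2, M -> 3

Checking: Z(1) before R(2); Z(1) before D(2); max 2 per slot (cap 2).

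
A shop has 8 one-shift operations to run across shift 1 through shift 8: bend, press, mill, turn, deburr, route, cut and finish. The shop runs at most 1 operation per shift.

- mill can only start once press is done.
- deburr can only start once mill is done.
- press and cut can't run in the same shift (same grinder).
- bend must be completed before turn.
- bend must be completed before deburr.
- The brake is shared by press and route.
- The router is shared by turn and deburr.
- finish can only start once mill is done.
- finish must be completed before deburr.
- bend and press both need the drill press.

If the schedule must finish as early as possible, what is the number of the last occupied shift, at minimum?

The precedence chain requires at least 4 distinct shifts.
With at most 1 per shift and 8 operations, at least 8 shifts are needed.
8 works (last occupied shift: shift 8): for example bend=shift 3, cut=shift 8, press=shift 1, deburr=shift 5, turn=shift 6, finish=shift 4, route=shift 7, mill=shift 2.

shift 8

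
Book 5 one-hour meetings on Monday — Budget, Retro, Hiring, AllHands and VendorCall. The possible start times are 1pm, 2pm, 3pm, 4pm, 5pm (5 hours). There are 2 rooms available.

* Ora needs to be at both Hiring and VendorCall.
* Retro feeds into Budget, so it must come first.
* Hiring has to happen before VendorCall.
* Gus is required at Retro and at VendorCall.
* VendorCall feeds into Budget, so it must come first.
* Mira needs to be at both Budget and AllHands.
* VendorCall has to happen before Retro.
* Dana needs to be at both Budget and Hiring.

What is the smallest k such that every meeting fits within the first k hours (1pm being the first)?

The precedence chain requires at least 4 distinct hours.
With at most 2 per hour and 5 meetings, at least 3 hours are needed.
4 works (last occupied hour: 4pm): for example Budget=4pm, Retro=3pm, VendorCall=2pm, Hiring=1pm, AllHands=1pm.

4 hours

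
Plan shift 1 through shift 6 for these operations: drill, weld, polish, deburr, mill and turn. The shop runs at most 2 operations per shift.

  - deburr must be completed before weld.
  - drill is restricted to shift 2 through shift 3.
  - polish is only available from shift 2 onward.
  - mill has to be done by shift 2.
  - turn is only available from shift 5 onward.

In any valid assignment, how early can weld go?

Precedence pushes weld to at least shift 2.
weld at shift 2 is achievable: polish=shift 3; weld=shift 2; deburr=shift 1; drill=shift 2; turn=shift 5; mill=shift 1.

shift 2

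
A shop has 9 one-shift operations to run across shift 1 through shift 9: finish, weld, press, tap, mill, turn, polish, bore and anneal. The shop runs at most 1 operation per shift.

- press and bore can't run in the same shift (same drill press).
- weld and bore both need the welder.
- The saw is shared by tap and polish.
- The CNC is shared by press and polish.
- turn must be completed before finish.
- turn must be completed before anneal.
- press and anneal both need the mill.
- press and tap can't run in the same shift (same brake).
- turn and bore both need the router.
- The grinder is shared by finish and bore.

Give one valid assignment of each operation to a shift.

anneal=shift 3; press=shift 5; weld=shift 4; mill=shift 7; turn=shift 1; bore=shift 9; polish=shift 8; tap=shift 6; finish=shift 2

Checking: turn(shift 1) before anneal(shift 3); turn(shift 1) before finish(shift 2); weld(shift 4) != bore(shift 9); press(shift 5) != tap(shift 6); turn(shift 1) != bore(shift 9); press(shift 5) != bore(shift 9); finish(shift 2) != bore(shift 9); press(shift 5) != anneal(shift 3); press(shift 5) != polish(shift 8); tap(shift 6) != polish(shift 8); max 1 per shift (cap 1).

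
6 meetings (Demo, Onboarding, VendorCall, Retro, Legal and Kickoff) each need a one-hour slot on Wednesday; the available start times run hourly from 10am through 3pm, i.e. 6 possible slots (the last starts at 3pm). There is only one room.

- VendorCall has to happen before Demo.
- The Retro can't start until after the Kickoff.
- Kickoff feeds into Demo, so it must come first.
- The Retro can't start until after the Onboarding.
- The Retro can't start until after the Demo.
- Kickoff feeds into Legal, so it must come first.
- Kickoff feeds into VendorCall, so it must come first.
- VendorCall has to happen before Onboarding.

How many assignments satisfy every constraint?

10

Splitting on Demo: it can be 12pm (3), 1pm (4), 2pm (3). Listing each branch's schedules as (Onboarding, VendorCall, Retro, Legal, Kickoff):
Demo=12pm: (1pm,11am,2pm,3pm,10am) (1pm,11am,3pm,2pm,10am) (2pm,11am,3pm,1pm,10am) — 3.
Demo=1pm: (12pm,11am,2pm,3pm,10am) (12pm,11am,3pm,2pm,10am) (2pm,11am,3pm,12pm,10am) (2pm,12pm,3pm,11am,10am) — 4.
Demo=2pm: (12pm,11am,3pm,1pm,10am) (1pm,11am,3pm,12pm,10am) (1pm,12pm,3pm,11am,10am) — 3.
Summing: 3 + 4 + 3 = 10.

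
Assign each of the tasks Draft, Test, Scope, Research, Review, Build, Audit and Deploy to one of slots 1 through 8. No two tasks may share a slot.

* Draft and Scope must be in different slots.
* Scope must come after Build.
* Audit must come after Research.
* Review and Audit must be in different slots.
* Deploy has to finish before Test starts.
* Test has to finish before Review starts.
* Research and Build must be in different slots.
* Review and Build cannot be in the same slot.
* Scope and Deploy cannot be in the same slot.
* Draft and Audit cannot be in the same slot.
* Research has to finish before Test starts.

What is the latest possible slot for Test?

Precedence pushes Test to at least 2; downstream work caps Test at 7.
Test at 7 is achievable: Draft in 6; Test in 7; Scope in 3; Build in 2; Research in 1; Audit in 4; Review in 8; Deploy in 5.

7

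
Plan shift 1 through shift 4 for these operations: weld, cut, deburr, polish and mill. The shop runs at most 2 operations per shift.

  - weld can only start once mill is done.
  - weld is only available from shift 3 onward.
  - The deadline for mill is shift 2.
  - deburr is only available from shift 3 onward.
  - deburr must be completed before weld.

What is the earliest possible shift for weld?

shift 4

Weld is available from shift 3; precedence pushes weld to at least shift 4.
weld at shift 4 is achievable: weld in shift 4, deburr in shift 3, mill in shift 1, polish in shift 2, cut in shift 1.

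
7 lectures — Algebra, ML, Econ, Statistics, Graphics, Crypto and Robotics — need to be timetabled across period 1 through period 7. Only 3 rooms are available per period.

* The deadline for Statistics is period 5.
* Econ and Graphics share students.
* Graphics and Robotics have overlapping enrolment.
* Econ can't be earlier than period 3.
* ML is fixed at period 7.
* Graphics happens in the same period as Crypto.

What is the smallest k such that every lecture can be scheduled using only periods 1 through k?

7

With at most 3 per period and 7 lectures, at least 3 periods are needed.
ML can't be placed before period 7, so the schedule must run through at least period 7.
7 works (last occupied period: period 7): for example Robotics=period 1, Econ=period 3, Statistics=period 1, Crypto=period 2, Graphics=period 2, ML=period 7, Algebra=period 1.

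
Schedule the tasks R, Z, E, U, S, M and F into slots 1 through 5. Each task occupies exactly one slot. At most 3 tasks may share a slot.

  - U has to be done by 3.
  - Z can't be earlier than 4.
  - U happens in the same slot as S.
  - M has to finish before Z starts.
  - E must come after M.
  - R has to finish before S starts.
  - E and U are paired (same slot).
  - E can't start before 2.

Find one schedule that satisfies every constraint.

R in 1; M in 1; F in 1; S in 2; Z in 4; E in 2; U in 2

Checking: M(1) before Z(4); M(1) before E(2); R(1) before S(2); U = S = 2; E = U = 2; E=2 in [2,5]; U=2 in [1,3]; Z=4 in [4,5]; max 3 per slot (cap 3).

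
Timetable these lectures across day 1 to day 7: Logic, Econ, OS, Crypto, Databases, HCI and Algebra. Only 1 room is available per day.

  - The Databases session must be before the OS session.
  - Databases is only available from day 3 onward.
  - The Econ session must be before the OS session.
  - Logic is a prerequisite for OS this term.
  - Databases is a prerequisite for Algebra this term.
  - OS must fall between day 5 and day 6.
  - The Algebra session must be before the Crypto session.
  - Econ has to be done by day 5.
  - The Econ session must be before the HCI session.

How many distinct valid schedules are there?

Splitting on Logic: it can be day 1 (8), day 2 (8), day 3 (2), day 4 (2), day 5 (1). Listing each branch's schedules as (Econ, OS, Crypto, Databases, HCI, Algebra) by day number:
Logic=day 1: (2,5,6,3,7,4) (2,5,7,3,4,6) (2,5,7,3,6,4) (2,5,7,4,3,6) (2,6,5,3,7,4) (2,6,7,3,4,5) (2,6,7,3,5,4) (2,6,7,4,3,5) — 8.
Logic=day 2: (1,5,6,3,7,4) (1,5,7,3,4,6) (1,5,7,3,6,4) (1,5,7,4,3,6) (1,6,5,3,7,4) (1,6,7,3,4,5) (1,6,7,3,5,4) (1,6,7,4,3,5) — 8.
Logic=day 3: (1,5,7,4,2,6) (1,6,7,4,2,5) — 2.
Logic=day 4: (1,5,7,3,2,6) (1,6,7,3,2,5) — 2.
Logic=day 5: (1,6,7,3,2,4) — 1.
Summing: 8 + 8 + 2 + 2 + 1 = 21.

21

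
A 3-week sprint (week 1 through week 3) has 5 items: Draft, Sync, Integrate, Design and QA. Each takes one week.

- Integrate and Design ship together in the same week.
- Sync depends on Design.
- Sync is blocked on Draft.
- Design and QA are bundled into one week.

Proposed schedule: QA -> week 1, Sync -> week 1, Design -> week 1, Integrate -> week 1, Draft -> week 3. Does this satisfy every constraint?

No. Sync is blocked on Draft is not satisfied.

Integrate and Design ship together in the same week — holds.
Sync is blocked on Draft — violated.
Sync depends on Design — violated.
Design and QA are bundled into one week — holds.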